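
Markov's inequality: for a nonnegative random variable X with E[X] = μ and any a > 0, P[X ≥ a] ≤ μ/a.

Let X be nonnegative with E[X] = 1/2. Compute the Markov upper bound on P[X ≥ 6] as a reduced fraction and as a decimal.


μ = E[X] = 1/2, a = 6.
Markov: P[X ≥ 6] ≤ μ/a = (1/2)/6 = 1/12.
Numerically: ≈ 0.083333.
(Since a = 6 > μ = 0.500000, the bound 1/12 is < 1 and informative.)

P[X ≥ 6] ≤ 1/12 ≈ 0.083333.


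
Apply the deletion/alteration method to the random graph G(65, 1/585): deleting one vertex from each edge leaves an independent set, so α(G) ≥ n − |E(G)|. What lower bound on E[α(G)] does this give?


E[|E(G)|] = C(65, 2)·p = 2080 · (1/585) = 32/9.
E[α(G)] ≥ n − E[|E(G)|] = 65 − 32/9 = 553/9.
Numerically: ≈ 61.44444.
(This is only a lower bound; the true E[α(G)] may be larger.)

E[α(G)] ≥ 553/9 ≈ 61.44444.


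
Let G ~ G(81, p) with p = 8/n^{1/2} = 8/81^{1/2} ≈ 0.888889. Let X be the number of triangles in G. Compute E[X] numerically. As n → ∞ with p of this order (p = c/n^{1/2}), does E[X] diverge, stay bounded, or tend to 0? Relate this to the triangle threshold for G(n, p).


Number of potential triangles: C(81, 3) = 85320.
Each occurs with probability p³ ≈ (0.888889)³ ≈ 7.02331962e-01.
By linearity: E[X] = C(81, 3)·p³ ≈ 85320 · 7.02331962e-01 ≈ 59922.962963.
Since α = 1/2 < 1, p = c/n^{1/2} ≫ 1/n is above the triangle threshold p ~ 1/n. Asymptotically E[X] ~ (c³/6)·n^{3(1−α)} = (8³/6)·n^{1.5} → ∞; triangles are abundant w.h.p.

E[X] ≈ 59922.962963; in regime p = Θ(1/n^{1/2}) E[X] diverges (above the triangle threshold p ~ 1/n).


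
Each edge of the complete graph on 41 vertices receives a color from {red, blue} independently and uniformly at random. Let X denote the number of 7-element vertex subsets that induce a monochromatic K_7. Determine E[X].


Let X = Σ_S X_S over the C(41, 7) = 22481940 subsets S of size 7, where X_S = 1 if the K_7 on S is monochromatic.
For a fixed S, the K_7 on S has C(7, 2) = 21 edges. P[all 21 edges red] = (1/2)^21, and likewise for blue, so P[monochromatic] = 2·(1/2)^21 = 2^{1 − 21} = 1/1048576.
Summing: E[X] = C(41, 7) · 2^{1 − 21} = 22481940 · 1/1048576 = 5620485/262144.
Numerically: E[X] ≈ 21.44045.

E[X] = C(41,7)·2^(1−C(7,2)) = 5620485/262144 ≈ 21.44045.


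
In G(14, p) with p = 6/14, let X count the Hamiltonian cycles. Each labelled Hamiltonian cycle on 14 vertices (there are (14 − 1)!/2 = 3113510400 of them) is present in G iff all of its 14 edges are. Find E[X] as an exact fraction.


K_14 has (14 − 1)!/2 = 3113510400 labelled Hamiltonian cycles.
For each such Hamiltonian cycle H, let X_H = 1 if all 14 edges of H are present in G. Then P[X_H = 1] = p^{14} = (3/7)^{14} = 4782969/678223072849.
By linearity of expectation: E[X] = Σ_H E[X_H] = 3113510400 · p^{14} = 3113510400 · 4782969/678223072849 = 2127403389196800/96889010407.
Numerically: E[X] ≈ 21957.

E[X] = 3113510400 · (3/7)^{14} = 2127403389196800/96889010407 ≈ 21957.


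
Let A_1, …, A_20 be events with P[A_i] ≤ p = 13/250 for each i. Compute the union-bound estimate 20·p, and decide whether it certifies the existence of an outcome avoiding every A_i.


Union bound: P[∪_{i=1}^{20} A_i] ≤ Σ_i P[A_i] ≤ 20·p = 20·(13/250) = 26/25.
Numerically: 26/25 ≈ 1.04000.
Is 26/25 < 1? NO.
Since the bound 26/25 is ≥ 1, the union bound is uninformative here; it does NOT by itself certify existence.

20·p = 26/25 ≈ 1.04000; existence NOT certified by the union bound.


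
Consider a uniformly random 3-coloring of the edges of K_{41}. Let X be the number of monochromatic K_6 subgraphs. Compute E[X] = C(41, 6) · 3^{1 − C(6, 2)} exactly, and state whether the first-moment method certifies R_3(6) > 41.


E[X] = C(41, 6) · 3^{1 − 15} = 4496388 · 3^{−14} = 4496388/4782969.
As a reduced fraction: E[X] = 1498796/1594323 ≈ 0.94008.
Is E[X] < 1? YES.
Since E[X] < 1, there exists a 3-coloring of K_{41} with no monochromatic K_6; hence R_3(6) > 41.

E[X] = 1498796/1594323 ≈ 0.94008; E[X] < 1, so R_3(6) > 41.


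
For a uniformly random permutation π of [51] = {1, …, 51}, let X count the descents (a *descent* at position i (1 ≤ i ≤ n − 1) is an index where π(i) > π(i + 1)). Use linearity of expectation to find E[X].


Write X = Σ X_I over i = 1, …, 50, with X_I the indicator of one descent.
There are 50 indicators.
For each fixed i, the pair (π(i), π(i+1)) is a uniformly random ordered pair of distinct values from {1, …, 51}; by symmetry P[π(i) > π(i+1)] = 1/2.
By linearity: E[X] = 50 · (1/2) = (51 − 1) · (1/2) = 25 ≈ 25.000.

E[X] = 25 = 25.000.


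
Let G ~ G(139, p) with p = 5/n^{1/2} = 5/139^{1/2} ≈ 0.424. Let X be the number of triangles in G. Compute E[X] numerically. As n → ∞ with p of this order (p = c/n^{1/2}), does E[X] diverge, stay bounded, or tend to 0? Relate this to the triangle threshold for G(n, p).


Number of potential triangles: C(139, 3) = 437989.
Each occurs with probability p³ ≈ (0.424)³ ≈ 7.62760e-02.
By linearity: E[X] = C(139, 3)·p³ ≈ 437989 · 7.62760e-02 ≈ 33408.041.
Since α = 1/2 < 1, p = c/n^{1/2} ≫ 1/n is above the triangle threshold p ~ 1/n. Asymptotically E[X] ~ (c³/6)·n^{3(1−α)} = (5³/6)·n^{1.5} → ∞; triangles are abundant w.h.p.

E[X] ≈ 33408.041; in regime p = Θ(1/n^{1/2}) E[X] diverges (above the triangle threshold p ~ 1/n).


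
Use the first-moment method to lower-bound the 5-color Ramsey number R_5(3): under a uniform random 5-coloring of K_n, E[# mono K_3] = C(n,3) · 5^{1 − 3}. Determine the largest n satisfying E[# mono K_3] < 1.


We need C(n, 3) · 5^{1 − 3} < 1, i.e. C(n, 3) < 5^{3 − 1} = 25.
Check values of n near the boundary:
  n = 3: C(3, 3) = 1; 1 < 25? YES
  n = 4: C(4, 3) = 4; 4 < 25? YES
  n = 5: C(5, 3) = 10; 10 < 25? YES
  n = 6: C(6, 3) = 20; 20 < 25? YES
  n = 7: C(7, 3) = 35; 35 < 25? NO
The largest n with C(n, 3) < 25 is n = 6 (where E[X] = 4/5 ≈ 0.8000). Hence R_5(3) > 6, i.e. R_5(3) ≥ 7.

Largest n = 6; hence R_5(3) > 6.


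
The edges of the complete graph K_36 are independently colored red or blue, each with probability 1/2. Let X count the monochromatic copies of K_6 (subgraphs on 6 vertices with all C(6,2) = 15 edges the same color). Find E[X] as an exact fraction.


Let X = Σ_S X_S over the C(36, 6) = 1947792 subsets S of size 6, where X_S = 1 if the K_6 on S is monochromatic.
For a fixed S, the K_6 on S has C(6, 2) = 15 edges. P[all 15 edges red] = (1/2)^15, and likewise for blue, so P[monochromatic] = 2·(1/2)^15 = 2^{1 − 15} = 1/16384.
By linearity of expectation: E[X] = C(36, 6) · 2^{1 − 15} = 1947792 · 1/16384 = 121737/1024.
Numerically: E[X] ≈ 118.883789.

E[X] = C(36,6)·2^(1−C(6,2)) = 121737/1024 ≈ 118.883789.


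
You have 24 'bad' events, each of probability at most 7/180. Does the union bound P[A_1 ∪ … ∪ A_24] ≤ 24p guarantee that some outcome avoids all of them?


Union bound: P[∪_{i=1}^{24} A_i] ≤ Σ_i P[A_i] ≤ 24·p = 24·(7/180) = 14/15.
Numerically: 14/15 ≈ 0.933.
Is 14/15 < 1? YES.
Since P[∪ A_i] ≤ 14/15 < 1, the complement has P[∩ A_i^c] ≥ 1 − 14/15 = 1/15 > 0, so some outcome avoids every A_i.

24·p = 14/15 ≈ 0.933; existence CERTIFIED by the union bound.


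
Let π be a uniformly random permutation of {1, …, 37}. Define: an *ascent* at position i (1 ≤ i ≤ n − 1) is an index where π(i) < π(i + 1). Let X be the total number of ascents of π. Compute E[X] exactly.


Write X = Σ X_I over i = 1, …, 36, with X_I the indicator of one ascent.
There are 36 indicators.
For each fixed i, the pair (π(i), π(i+1)) is a uniformly random ordered pair of distinct values from {1, …, 37}; by symmetry P[π(i) < π(i+1)] = 1/2.
By linearity: E[X] = 36 · (1/2) = (37 − 1) · (1/2) = 18 ≈ 18.000000.

E[X] = 18 = 18.000000.


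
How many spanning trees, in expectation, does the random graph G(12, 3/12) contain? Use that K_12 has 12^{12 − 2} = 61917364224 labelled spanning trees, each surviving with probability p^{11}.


K_12 has 12^{12 − 2} = 61917364224 labelled spanning trees.
For each such spanning tree H, let X_H = 1 if all 11 edges of H are present in G. Then P[X_H = 1] = p^{11} = (1/4)^{11} = 1/4194304.
By linearity: E[X] = Σ_H E[X_H] = 61917364224 · p^{11} = 61917364224 · 1/4194304 = 59049/4.
Numerically: E[X] ≈ 14762.

E[X] = 61917364224 · (1/4)^{11} = 59049/4 ≈ 14762.


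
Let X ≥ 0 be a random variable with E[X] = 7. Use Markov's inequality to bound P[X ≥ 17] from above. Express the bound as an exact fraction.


μ = E[X] = 7, a = 17.
Markov: P[X ≥ 17] ≤ μ/a = (7)/17 = 7/17.
Numerically: ≈ 0.411765.
(Since a = 17 > μ = 7.000000, the bound 7/17 is < 1 and informative.)

P[X ≥ 17] ≤ 7/17 ≈ 0.411765.


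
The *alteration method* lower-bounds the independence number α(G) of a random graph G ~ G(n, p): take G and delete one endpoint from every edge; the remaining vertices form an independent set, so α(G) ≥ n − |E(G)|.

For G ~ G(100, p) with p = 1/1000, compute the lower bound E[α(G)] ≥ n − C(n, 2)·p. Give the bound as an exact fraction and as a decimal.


E[|E(G)|] = C(100, 2)·p = 4950 · (1/1000) = 99/20.
E[α(G)] ≥ n − E[|E(G)|] = 100 − 99/20 = 1901/20.
Numerically: ≈ 95.05000.
(This is only a lower bound; the true E[α(G)] may be larger.)

E[α(G)] ≥ 1901/20 ≈ 95.05000.


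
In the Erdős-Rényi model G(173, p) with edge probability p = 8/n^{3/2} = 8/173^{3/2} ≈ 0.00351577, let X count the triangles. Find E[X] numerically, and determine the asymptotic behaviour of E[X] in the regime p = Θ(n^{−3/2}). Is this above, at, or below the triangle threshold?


Number of potential triangles: C(173, 3) = 848046.
Each occurs with probability p³ ≈ (0.00351577)³ ≈ 4.34572757e-08.
By linearity: E[X] = C(173, 3)·p³ ≈ 848046 · 4.34572757e-08 ≈ 0.036854.
Since α = 3/2 > 1, p = c/n^{3/2} = o(1/n) is below the triangle threshold p ~ 1/n. Asymptotically E[X] ~ (c³/6)·n^{3(1−α)} = (8³/6)·n^{-1.5} → 0, so by Markov's inequality G has no triangles w.h.p.

E[X] ≈ 0.036854; in regime p = Θ(1/n^{3/2}) E[X] tends to 0 (below the triangle threshold p ~ 1/n).


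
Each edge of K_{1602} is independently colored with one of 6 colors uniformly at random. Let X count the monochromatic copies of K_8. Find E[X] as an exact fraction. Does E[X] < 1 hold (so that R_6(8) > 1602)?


E[X] = C(1602, 8) · 6^{1 − 28} = 1057248389245018627800 · 6^{−27} = 1057248389245018627800/1023490369077469249536.
As a reduced fraction: E[X] = 14684005406180814275/14215144014964850688 ≈ 1.032983.
Is E[X] < 1? NO.
Since E[X] ≥ 1, the first-moment bound is inconclusive at n = 1602; it does NOT by itself certify R_6(8) > 1602.

E[X] = 14684005406180814275/14215144014964850688 ≈ 1.032983; E[X] ≥ 1; first-moment method inconclusive here.


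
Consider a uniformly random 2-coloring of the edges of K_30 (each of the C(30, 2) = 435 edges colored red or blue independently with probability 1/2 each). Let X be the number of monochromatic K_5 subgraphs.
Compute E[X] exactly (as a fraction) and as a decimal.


Let X = Σ_S X_S over the C(30, 5) = 142506 subsets S of size 5, where X_S = 1 if the K_5 on S is monochromatic.
For a fixed S, the K_5 on S has C(5, 2) = 10 edges. P[all 10 edges red] = (1/2)^10, and likewise for blue, so P[monochromatic] = 2·(1/2)^10 = 2^{1 − 10} = 1/512.
Summing: E[X] = C(30, 5) · 2^{1 − 10} = 142506 · 1/512 = 71253/256.
Numerically: E[X] ≈ 278.332031.

E[X] = C(30,5)·2^(1−C(5,2)) = 71253/256 ≈ 278.332031.


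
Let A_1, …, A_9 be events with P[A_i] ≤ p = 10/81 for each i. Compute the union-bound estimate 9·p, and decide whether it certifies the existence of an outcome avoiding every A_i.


Union bound: P[∪_{i=1}^{9} A_i] ≤ Σ_i P[A_i] ≤ 9·p = 9·(10/81) = 10/9.
Numerically: 10/9 ≈ 1.111.
Is 10/9 < 1? NO.
Since the bound 10/9 is ≥ 1, the union bound is uninformative here; it does NOT by itself certify existence.

9·p = 10/9 ≈ 1.111; existence NOT certified by the union bound.


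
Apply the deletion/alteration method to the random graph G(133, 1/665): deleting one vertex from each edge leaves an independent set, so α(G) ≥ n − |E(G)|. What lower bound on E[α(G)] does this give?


E[|E(G)|] = C(133, 2)·p = 8778 · (1/665) = 66/5.
E[α(G)] ≥ n − E[|E(G)|] = 133 − 66/5 = 599/5.
Numerically: ≈ 119.80000.
(This is only a lower bound; the true E[α(G)] may be larger.)

E[α(G)] ≥ 599/5 ≈ 119.80000.


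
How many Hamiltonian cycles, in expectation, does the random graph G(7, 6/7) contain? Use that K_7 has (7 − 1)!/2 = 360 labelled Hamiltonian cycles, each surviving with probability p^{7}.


K_7 has (7 − 1)!/2 = 360 labelled Hamiltonian cycles.
For each such Hamiltonian cycle H, let X_H = 1 if all 7 edges of H are present in G. Then P[X_H = 1] = p^{7} = (6/7)^{7} = 279936/823543.
By linearity: E[X] = Σ_H E[X_H] = 360 · p^{7} = 360 · 279936/823543 = 100776960/823543.
Numerically: E[X] ≈ 122.37.

E[X] = 360 · (6/7)^{7} = 100776960/823543 ≈ 122.37.


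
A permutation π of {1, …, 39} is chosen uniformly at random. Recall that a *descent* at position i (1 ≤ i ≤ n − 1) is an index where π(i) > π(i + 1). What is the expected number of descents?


Write X = Σ X_I over i = 1, …, 38, with X_I the indicator of one descent.
There are 38 indicators.
For each fixed i, the pair (π(i), π(i+1)) is a uniformly random ordered pair of distinct values from {1, …, 39}; by symmetry P[π(i) > π(i+1)] = 1/2.
By linearity: E[X] = 38 · (1/2) = (39 − 1) · (1/2) = 19 ≈ 19.0000.

E[X] = 19 = 19.0000.


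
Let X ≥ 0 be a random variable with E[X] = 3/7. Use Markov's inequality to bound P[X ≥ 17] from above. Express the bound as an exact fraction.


μ = E[X] = 3/7, a = 17.
Markov: P[X ≥ 17] ≤ μ/a = (3/7)/17 = 3/119.
Numerically: ≈ 0.025.
(Since a = 17 > μ = 0.429, the bound 3/119 is < 1 and informative.)

P[X ≥ 17] ≤ 3/119 ≈ 0.025.


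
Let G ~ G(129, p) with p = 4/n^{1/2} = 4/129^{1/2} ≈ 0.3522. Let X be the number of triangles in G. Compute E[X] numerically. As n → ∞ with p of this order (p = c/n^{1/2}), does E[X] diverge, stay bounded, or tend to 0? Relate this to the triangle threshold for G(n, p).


Number of potential triangles: C(129, 3) = 349504.
Each occurs with probability p³ ≈ (0.3522)³ ≈ 4.368129e-02.
By linearity: E[X] = C(129, 3)·p³ ≈ 349504 · 4.368129e-02 ≈ 15266.7839.
Since α = 1/2 < 1, p = c/n^{1/2} ≫ 1/n is above the triangle threshold p ~ 1/n. Asymptotically E[X] ~ (c³/6)·n^{3(1−α)} = (4³/6)·n^{1.5} → ∞; triangles are abundant w.h.p.

E[X] ≈ 15266.7839; in regime p = Θ(1/n^{1/2}) E[X] diverges (above the triangle threshold p ~ 1/n).


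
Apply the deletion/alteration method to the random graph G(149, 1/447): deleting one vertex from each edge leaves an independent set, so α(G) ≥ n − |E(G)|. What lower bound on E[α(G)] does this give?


E[|E(G)|] = C(149, 2)·p = 11026 · (1/447) = 74/3.
E[α(G)] ≥ n − E[|E(G)|] = 149 − 74/3 = 373/3.
Numerically: ≈ 124.333333.
(This is only a lower bound; the true E[α(G)] may be larger.)

E[α(G)] ≥ 373/3 ≈ 124.333333.


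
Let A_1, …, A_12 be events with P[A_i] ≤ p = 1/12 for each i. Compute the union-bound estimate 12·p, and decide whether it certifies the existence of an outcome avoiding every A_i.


Union bound: P[∪_{i=1}^{12} A_i] ≤ Σ_i P[A_i] ≤ 12·p = 12·(1/12) = 1.
Numerically: 1 ≈ 1.00000.
Is 1 < 1? NO.
Since the bound 1 is ≥ 1, the union bound is uninformative here; it does NOT by itself certify existence.

12·p = 1 ≈ 1.00000; existence NOT certified by the union bound.


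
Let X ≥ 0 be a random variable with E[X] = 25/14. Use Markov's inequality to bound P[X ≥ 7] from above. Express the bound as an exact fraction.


μ = E[X] = 25/14, a = 7.
Markov: P[X ≥ 7] ≤ μ/a = (25/14)/7 = 25/98.
Numerically: ≈ 0.25510.
(Since a = 7 > μ = 1.78571, the bound 25/98 is < 1 and informative.)

P[X ≥ 7] ≤ 25/98 ≈ 0.25510.


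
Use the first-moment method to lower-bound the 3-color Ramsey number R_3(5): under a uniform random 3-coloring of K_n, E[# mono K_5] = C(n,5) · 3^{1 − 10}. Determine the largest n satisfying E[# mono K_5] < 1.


We need C(n, 5) · 3^{1 − 10} < 1, i.e. C(n, 5) < 3^{10 − 1} = 19683.
Check values of n near the boundary:
  n = 18: C(18, 5) = 8568; 8568 < 19683? YES
  n = 19: C(19, 5) = 11628; 11628 < 19683? YES
  n = 20: C(20, 5) = 15504; 15504 < 19683? YES
  n = 21: C(21, 5) = 20349; 20349 < 19683? NO
  n = 22: C(22, 5) = 26334; 26334 < 19683? NO
  n = 23: C(23, 5) = 33649; 33649 < 19683? NO
The largest n with C(n, 5) < 19683 is n = 20 (where E[X] = 5168/6561 ≈ 0.788). Hence R_3(5) > 20, i.e. R_3(5) ≥ 21.

Largest n = 20; hence R_3(5) > 20.


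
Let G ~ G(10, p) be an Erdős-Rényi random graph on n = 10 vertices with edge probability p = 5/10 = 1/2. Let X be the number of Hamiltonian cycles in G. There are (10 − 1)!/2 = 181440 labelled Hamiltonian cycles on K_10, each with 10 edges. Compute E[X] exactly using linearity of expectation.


K_10 has (10 − 1)!/2 = 181440 labelled Hamiltonian cycles.
For each such Hamiltonian cycle H, let X_H = 1 if all 10 edges of H are present in G. Then P[X_H = 1] = p^{10} = (1/2)^{10} = 1/1024.
Summing the indicators: E[X] = Σ_H E[X_H] = 181440 · p^{10} = 181440 · 1/1024 = 2835/16.
Numerically: E[X] ≈ 177.188.

E[X] = 181440 · (1/2)^{10} = 2835/16 ≈ 177.188.


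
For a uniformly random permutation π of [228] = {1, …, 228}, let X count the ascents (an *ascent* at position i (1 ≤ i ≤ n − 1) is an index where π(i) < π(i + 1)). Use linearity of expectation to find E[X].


Write X = Σ X_I over i = 1, …, 227, with X_I the indicator of one ascent.
There are 227 indicators.
For each fixed i, the pair (π(i), π(i+1)) is a uniformly random ordered pair of distinct values from {1, …, 228}; by symmetry P[π(i) < π(i+1)] = 1/2.
By linearity: E[X] = 227 · (1/2) = (228 − 1) · (1/2) = 227/2 ≈ 113.500000.

E[X] = 227/2 = 113.500000.


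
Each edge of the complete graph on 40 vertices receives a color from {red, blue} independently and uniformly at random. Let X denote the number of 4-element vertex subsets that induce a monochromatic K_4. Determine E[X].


Let X = Σ_S X_S over the C(40, 4) = 91390 subsets S of size 4, where X_S = 1 if the K_4 on S is monochromatic.
For a fixed S, the K_4 on S has C(4, 2) = 6 edges. P[all 6 edges red] = (1/2)^6, and likewise for blue, so P[monochromatic] = 2·(1/2)^6 = 2^{1 − 6} = 1/32.
By linearity of expectation: E[X] = C(40, 4) · 2^{1 − 6} = 91390 · 1/32 = 45695/16.
Numerically: E[X] ≈ 2855.93750.

E[X] = C(40,4)·2^(1−C(4,2)) = 45695/16 ≈ 2855.93750.


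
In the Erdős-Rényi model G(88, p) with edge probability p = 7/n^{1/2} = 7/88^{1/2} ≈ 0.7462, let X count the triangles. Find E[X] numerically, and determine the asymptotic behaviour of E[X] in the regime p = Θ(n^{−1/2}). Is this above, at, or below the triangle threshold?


Number of potential triangles: C(88, 3) = 109736.
Each occurs with probability p³ ≈ (0.7462)³ ≈ 4.154991e-01.
By linearity: E[X] = C(88, 3)·p³ ≈ 109736 · 4.154991e-01 ≈ 45595.2118.
Since α = 1/2 < 1, p = c/n^{1/2} ≫ 1/n is above the triangle threshold p ~ 1/n. Asymptotically E[X] ~ (c³/6)·n^{3(1−α)} = (7³/6)·n^{1.5} → ∞; triangles are abundant w.h.p.

E[X] ≈ 45595.2118; in regime p = Θ(1/n^{1/2}) E[X] diverges (above the triangle threshold p ~ 1/n).


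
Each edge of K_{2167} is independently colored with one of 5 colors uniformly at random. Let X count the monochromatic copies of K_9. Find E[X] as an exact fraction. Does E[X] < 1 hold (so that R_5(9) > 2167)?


E[X] = C(2167, 9) · 5^{1 − 36} = 2855899084841489792706810 · 5^{−35} = 2855899084841489792706810/2910383045673370361328125.
As a reduced fraction: E[X] = 571179816968297958541362/582076609134674072265625 ≈ 0.9813.
Is E[X] < 1? YES.
Since E[X] < 1, there exists a 5-coloring of K_{2167} with no monochromatic K_9; hence R_5(9) > 2167.

E[X] = 571179816968297958541362/582076609134674072265625 ≈ 0.9813; E[X] < 1, so R_5(9) > 2167.


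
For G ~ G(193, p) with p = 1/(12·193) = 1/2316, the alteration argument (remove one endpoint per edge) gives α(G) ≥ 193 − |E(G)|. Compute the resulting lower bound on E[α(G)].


E[|E(G)|] = C(193, 2)·p = 18528 · (1/2316) = 8.
E[α(G)] ≥ n − E[|E(G)|] = 193 − 8 = 185.
Numerically: ≈ 185.00000.
(This is only a lower bound; the true E[α(G)] may be larger.)

E[α(G)] ≥ 185 ≈ 185.00000.


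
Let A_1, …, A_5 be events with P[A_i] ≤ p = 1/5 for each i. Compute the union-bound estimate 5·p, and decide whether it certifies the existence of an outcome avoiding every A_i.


Union bound: P[∪_{i=1}^{5} A_i] ≤ Σ_i P[A_i] ≤ 5·p = 5·(1/5) = 1.
Numerically: 1 ≈ 1.00000.
Is 1 < 1? NO.
Since the bound 1 is ≥ 1, the union bound is uninformative here; it does NOT by itself certify existence.

5·p = 1 ≈ 1.00000; existence NOT certified by the union bound.


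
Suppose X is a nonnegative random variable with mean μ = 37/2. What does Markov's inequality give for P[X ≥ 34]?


μ = E[X] = 37/2, a = 34.
Markov: P[X ≥ 34] ≤ μ/a = (37/2)/34 = 37/68.
Numerically: ≈ 0.5441.
(Since a = 34 > μ = 18.5000, the bound 37/68 is < 1 and informative.)

P[X ≥ 34] ≤ 37/68 ≈ 0.5441.


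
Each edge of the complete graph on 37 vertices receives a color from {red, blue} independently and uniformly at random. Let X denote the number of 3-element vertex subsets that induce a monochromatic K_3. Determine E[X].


Let X = Σ_S X_S over the C(37, 3) = 7770 subsets S of size 3, where X_S = 1 if the K_3 on S is monochromatic.
For a fixed S, the K_3 on S has C(3, 2) = 3 edges. P[all 3 edges red] = (1/2)^3, and likewise for blue, so P[monochromatic] = 2·(1/2)^3 = 2^{1 − 3} = 1/4.
By linearity: E[X] = C(37, 3) · 2^{1 − 3} = 7770 · 1/4 = 3885/2.
Numerically: E[X] ≈ 1942.50000.

E[X] = C(37,3)·2^(1−C(3,2)) = 3885/2 ≈ 1942.50000.


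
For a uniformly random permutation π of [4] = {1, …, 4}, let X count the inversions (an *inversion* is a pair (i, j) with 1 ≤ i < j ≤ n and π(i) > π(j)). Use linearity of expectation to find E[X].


Write X = Σ X_I over the C(4, 2) = 6 pairs i < j, with X_I the indicator of one inversion.
There are 6 indicators.
For each fixed pair i < j, the values π(i) and π(j) are two distinct elements of {1, …, 4} in uniformly random order; by symmetry P[π(i) > π(j)] = 1/2.
By linearity: E[X] = 6 · (1/2) = C(4, 2) · (1/2) = 6/2 = 3 ≈ 3.00000.

E[X] = 3 = 3.00000.


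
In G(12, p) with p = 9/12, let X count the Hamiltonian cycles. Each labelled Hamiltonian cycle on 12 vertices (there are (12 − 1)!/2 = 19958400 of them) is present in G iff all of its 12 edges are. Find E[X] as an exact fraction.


K_12 has (12 − 1)!/2 = 19958400 labelled Hamiltonian cycles.
For each such Hamiltonian cycle H, let X_H = 1 if all 12 edges of H are present in G. Then P[X_H = 1] = p^{12} = (3/4)^{12} = 531441/16777216.
By linearity: E[X] = Σ_H E[X_H] = 19958400 · p^{12} = 19958400 · 531441/16777216 = 82864937925/131072.
Numerically: E[X] ≈ 632209.

E[X] = 19958400 · (3/4)^{12} = 82864937925/131072 ≈ 632209.


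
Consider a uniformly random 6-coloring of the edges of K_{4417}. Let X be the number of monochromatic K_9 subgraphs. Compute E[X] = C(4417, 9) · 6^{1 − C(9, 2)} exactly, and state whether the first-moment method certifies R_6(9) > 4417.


E[X] = C(4417, 9) · 6^{1 − 36} = 1749208766098544225331185560 · 6^{−35} = 1749208766098544225331185560/1719070799748422591028658176.
As a reduced fraction: E[X] = 218651095762318028166398195/214883849968552823878582272 ≈ 1.018.
Is E[X] < 1? NO.
Since E[X] ≥ 1, the first-moment bound is inconclusive at n = 4417; it does NOT by itself certify R_6(9) > 4417.

E[X] = 218651095762318028166398195/214883849968552823878582272 ≈ 1.018; E[X] ≥ 1; first-moment method inconclusive here.


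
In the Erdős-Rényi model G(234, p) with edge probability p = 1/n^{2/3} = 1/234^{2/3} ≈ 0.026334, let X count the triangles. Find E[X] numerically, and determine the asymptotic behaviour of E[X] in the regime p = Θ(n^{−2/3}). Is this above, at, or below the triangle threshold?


Number of potential triangles: C(234, 3) = 2108184.
Each occurs with probability p³ ≈ (0.026334)³ ≈ 1.8262839e-05.
By linearity: E[X] = C(234, 3)·p³ ≈ 2108184 · 1.8262839e-05 ≈ 38.50142.
Since α = 2/3 < 1, p = c/n^{2/3} ≫ 1/n is above the triangle threshold p ~ 1/n. Asymptotically E[X] ~ (c³/6)·n^{3(1−α)} = (1³/6)·n^{1} → ∞; triangles are abundant w.h.p.

E[X] ≈ 38.50142; in regime p = Θ(1/n^{2/3}) E[X] diverges (above the triangle threshold p ~ 1/n).


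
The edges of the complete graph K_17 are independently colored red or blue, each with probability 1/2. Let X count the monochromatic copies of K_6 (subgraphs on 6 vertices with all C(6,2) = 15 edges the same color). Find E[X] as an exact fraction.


Let X = Σ_S X_S over the C(17, 6) = 12376 subsets S of size 6, where X_S = 1 if the K_6 on S is monochromatic.
For a fixed S, the K_6 on S has C(6, 2) = 15 edges. P[all 15 edges red] = (1/2)^15, and likewise for blue, so P[monochromatic] = 2·(1/2)^15 = 2^{1 − 15} = 1/16384.
By linearity: E[X] = C(17, 6) · 2^{1 − 15} = 12376 · 1/16384 = 1547/2048.
Numerically: E[X] ≈ 0.7554.

E[X] = C(17,6)·2^(1−C(6,2)) = 1547/2048 ≈ 0.7554.


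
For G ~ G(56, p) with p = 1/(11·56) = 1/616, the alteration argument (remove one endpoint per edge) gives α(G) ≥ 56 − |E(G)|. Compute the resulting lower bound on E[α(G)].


E[|E(G)|] = C(56, 2)·p = 1540 · (1/616) = 5/2.
E[α(G)] ≥ n − E[|E(G)|] = 56 − 5/2 = 107/2.
Numerically: ≈ 53.500.
(This is only a lower bound; the true E[α(G)] may be larger.)

E[α(G)] ≥ 107/2 ≈ 53.500.


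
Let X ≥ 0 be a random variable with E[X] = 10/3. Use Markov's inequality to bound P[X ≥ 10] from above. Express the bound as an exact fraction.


μ = E[X] = 10/3, a = 10.
Markov: P[X ≥ 10] ≤ μ/a = (10/3)/10 = 1/3.
Numerically: ≈ 0.3333.
(Since a = 10 > μ = 3.3333, the bound 1/3 is < 1 and informative.)

P[X ≥ 10] ≤ 1/3 ≈ 0.3333.


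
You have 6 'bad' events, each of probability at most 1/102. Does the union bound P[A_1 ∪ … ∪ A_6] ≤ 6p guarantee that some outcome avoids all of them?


Union bound: P[∪_{i=1}^{6} A_i] ≤ Σ_i P[A_i] ≤ 6·p = 6·(1/102) = 1/17.
Numerically: 1/17 ≈ 0.0588235.
Is 1/17 < 1? YES.
Since P[∪ A_i] ≤ 1/17 < 1, the complement has P[∩ A_i^c] ≥ 1 − 1/17 = 16/17 > 0, so some outcome avoids every A_i.

6·p = 1/17 ≈ 0.0588235; existence CERTIFIED by the union bound.


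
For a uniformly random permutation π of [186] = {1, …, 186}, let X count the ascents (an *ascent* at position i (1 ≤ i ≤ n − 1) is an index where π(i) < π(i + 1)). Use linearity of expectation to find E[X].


Write X = Σ X_I over i = 1, …, 185, with X_I the indicator of one ascent.
There are 185 indicators.
For each fixed i, the pair (π(i), π(i+1)) is a uniformly random ordered pair of distinct values from {1, …, 186}; by symmetry P[π(i) < π(i+1)] = 1/2.
By linearity: E[X] = 185 · (1/2) = (186 − 1) · (1/2) = 185/2 ≈ 92.500.

E[X] = 185/2 = 92.500.


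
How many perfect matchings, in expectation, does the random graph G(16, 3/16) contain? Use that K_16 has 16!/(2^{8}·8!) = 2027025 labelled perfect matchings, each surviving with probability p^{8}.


K_16 has 16!/(2^{8}·8!) = 2027025 labelled perfect matchings.
For each such perfect matching H, let X_H = 1 if all 8 edges of H are present in G. Then P[X_H = 1] = p^{8} = (3/16)^{8} = 6561/4294967296.
By linearity of expectation: E[X] = Σ_H E[X_H] = 2027025 · p^{8} = 2027025 · 6561/4294967296 = 13299311025/4294967296.
Numerically: E[X] ≈ 3.096.

E[X] = 2027025 · (3/16)^{8} = 13299311025/4294967296 ≈ 3.096.


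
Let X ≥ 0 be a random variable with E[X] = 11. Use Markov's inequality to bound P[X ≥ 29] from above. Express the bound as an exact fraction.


μ = E[X] = 11, a = 29.
Markov: P[X ≥ 29] ≤ μ/a = (11)/29 = 11/29.
Numerically: ≈ 0.379.
(Since a = 29 > μ = 11.000, the bound 11/29 is < 1 and informative.)

P[X ≥ 29] ≤ 11/29 ≈ 0.379.


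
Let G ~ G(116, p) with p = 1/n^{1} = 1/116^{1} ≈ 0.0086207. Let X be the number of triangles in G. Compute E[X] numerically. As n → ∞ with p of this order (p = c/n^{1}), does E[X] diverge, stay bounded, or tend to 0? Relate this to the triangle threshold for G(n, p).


Number of potential triangles: C(116, 3) = 253460.
Each occurs with probability p³ ≈ (0.0086207)³ ≈ 6.4065767e-07.
By linearity: E[X] = C(116, 3)·p³ ≈ 253460 · 6.4065767e-07 ≈ 0.16238.
Here α = 1, so p = 1/n is exactly at the triangle threshold p ~ 1/n. Asymptotically E[X] → c³/6 = 1³/6 = 1/6 ≈ 0.16667, a bounded constant. In this regime the triangle count is asymptotically Poisson(c³/6).

E[X] ≈ 0.16238; in regime p = Θ(1/n^{1}) E[X] stays bounded (at the triangle threshold p ~ 1/n).


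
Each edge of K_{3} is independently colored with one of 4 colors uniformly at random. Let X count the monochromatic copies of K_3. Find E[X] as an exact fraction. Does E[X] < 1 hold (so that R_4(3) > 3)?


E[X] = C(3, 3) · 4^{1 − 3} = 1 · 4^{−2} = 1/16.
As a reduced fraction: E[X] = 1/16 ≈ 0.06250.
Is E[X] < 1? YES.
Since E[X] < 1, there exists a 4-coloring of K_{3} with no monochromatic K_3; hence R_4(3) > 3.

E[X] = 1/16 ≈ 0.06250; E[X] < 1, so R_4(3) > 3.


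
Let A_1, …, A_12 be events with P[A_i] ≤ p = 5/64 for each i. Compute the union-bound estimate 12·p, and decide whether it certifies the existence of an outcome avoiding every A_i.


Union bound: P[∪_{i=1}^{12} A_i] ≤ Σ_i P[A_i] ≤ 12·p = 12·(5/64) = 15/16.
Numerically: 15/16 ≈ 0.937500.
Is 15/16 < 1? YES.
Since P[∪ A_i] ≤ 15/16 < 1, the complement has P[∩ A_i^c] ≥ 1 − 15/16 = 1/16 > 0, so some outcome avoids every A_i.

12·p = 15/16 ≈ 0.937500; existence CERTIFIED by the union bound.


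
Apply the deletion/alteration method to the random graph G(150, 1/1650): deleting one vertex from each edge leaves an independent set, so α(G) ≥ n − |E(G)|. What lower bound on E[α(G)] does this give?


E[|E(G)|] = C(150, 2)·p = 11175 · (1/1650) = 149/22.
E[α(G)] ≥ n − E[|E(G)|] = 150 − 149/22 = 3151/22.
Numerically: ≈ 143.227273.
(This is only a lower bound; the true E[α(G)] may be larger.)

E[α(G)] ≥ 3151/22 ≈ 143.227273.


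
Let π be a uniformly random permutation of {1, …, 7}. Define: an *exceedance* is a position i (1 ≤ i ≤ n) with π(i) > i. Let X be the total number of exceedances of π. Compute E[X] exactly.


Write X = Σ_{i=1}^{7} X_i, where X_i = 1_{π(i) > i}.
For each fixed i, π(i) is uniform over {1, …, 7} (marginal of a uniform permutation), so P[π(i) > i] = (n − i)/n. Summing: Σ_{i=1}^{7} (n − i)/n = (0 + 1 + … + 6)/7 = 7(7 − 1)/(2·7) = (7 − 1)/2.
Hence E[X] = Σ_{i=1}^{7} (7 − i)/7 = 3 ≈ 3.0000.

E[X] = 3 = 3.0000.


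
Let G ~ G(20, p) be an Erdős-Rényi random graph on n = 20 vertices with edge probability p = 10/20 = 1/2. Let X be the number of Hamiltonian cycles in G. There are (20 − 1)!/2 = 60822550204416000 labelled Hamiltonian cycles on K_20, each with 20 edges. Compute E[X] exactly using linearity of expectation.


K_20 has (20 − 1)!/2 = 60822550204416000 labelled Hamiltonian cycles.
For each such Hamiltonian cycle H, let X_H = 1 if all 20 edges of H are present in G. Then P[X_H = 1] = p^{20} = (1/2)^{20} = 1/1048576.
By linearity: E[X] = Σ_H E[X_H] = 60822550204416000 · p^{20} = 60822550204416000 · 1/1048576 = 1856156927625/32.
Numerically: E[X] ≈ 5.8005e+10.

E[X] = 60822550204416000 · (1/2)^{20} = 1856156927625/32 ≈ 5.8005e+10.


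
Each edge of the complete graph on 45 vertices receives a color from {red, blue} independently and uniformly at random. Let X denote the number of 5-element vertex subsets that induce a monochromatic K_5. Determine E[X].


Let X = Σ_S X_S over the C(45, 5) = 1221759 subsets S of size 5, where X_S = 1 if the K_5 on S is monochromatic.
For a fixed S, the K_5 on S has C(5, 2) = 10 edges. P[all 10 edges red] = (1/2)^10, and likewise for blue, so P[monochromatic] = 2·(1/2)^10 = 2^{1 − 10} = 1/512.
Summing: E[X] = C(45, 5) · 2^{1 − 10} = 1221759 · 1/512 = 1221759/512.
Numerically: E[X] ≈ 2386.248047.

E[X] = C(45,5)·2^(1−C(5,2)) = 1221759/512 ≈ 2386.248047.


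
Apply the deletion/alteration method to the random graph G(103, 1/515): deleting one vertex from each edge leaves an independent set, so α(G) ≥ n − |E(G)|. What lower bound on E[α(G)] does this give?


E[|E(G)|] = C(103, 2)·p = 5253 · (1/515) = 51/5.
E[α(G)] ≥ n − E[|E(G)|] = 103 − 51/5 = 464/5.
Numerically: ≈ 92.8000.
(This is only a lower bound; the true E[α(G)] may be larger.)

E[α(G)] ≥ 464/5 ≈ 92.8000.


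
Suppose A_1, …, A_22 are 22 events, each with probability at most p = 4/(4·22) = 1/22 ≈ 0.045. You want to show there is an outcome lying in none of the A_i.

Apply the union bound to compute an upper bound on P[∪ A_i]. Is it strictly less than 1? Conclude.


Union bound: P[∪_{i=1}^{22} A_i] ≤ Σ_i P[A_i] ≤ 22·p = 22·(1/22) = 1.
Numerically: 1 ≈ 1.000.
Is 1 < 1? NO.
Since the bound 1 is ≥ 1, the union bound is uninformative here; it does NOT by itself certify existence.

22·p = 1 ≈ 1.000; existence NOT certified by the union bound.


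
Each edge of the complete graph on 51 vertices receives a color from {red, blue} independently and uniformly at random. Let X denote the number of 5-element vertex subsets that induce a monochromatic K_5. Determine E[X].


Let X = Σ_S X_S over the C(51, 5) = 2349060 subsets S of size 5, where X_S = 1 if the K_5 on S is monochromatic.
For a fixed S, the K_5 on S has C(5, 2) = 10 edges. P[all 10 edges red] = (1/2)^10, and likewise for blue, so P[monochromatic] = 2·(1/2)^10 = 2^{1 − 10} = 1/512.
By linearity of expectation: E[X] = C(51, 5) · 2^{1 − 10} = 2349060 · 1/512 = 587265/128.
Numerically: E[X] ≈ 4588.007812.

E[X] = C(51,5)·2^(1−C(5,2)) = 587265/128 ≈ 4588.007812.


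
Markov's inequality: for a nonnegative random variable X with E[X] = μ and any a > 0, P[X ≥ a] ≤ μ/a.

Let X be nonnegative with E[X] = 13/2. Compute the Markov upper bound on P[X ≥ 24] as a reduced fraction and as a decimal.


μ = E[X] = 13/2, a = 24.
Markov: P[X ≥ 24] ≤ μ/a = (13/2)/24 = 13/48.
Numerically: ≈ 0.270833.
(Since a = 24 > μ = 6.500000, the bound 13/48 is < 1 and informative.)

P[X ≥ 24] ≤ 13/48 ≈ 0.270833.


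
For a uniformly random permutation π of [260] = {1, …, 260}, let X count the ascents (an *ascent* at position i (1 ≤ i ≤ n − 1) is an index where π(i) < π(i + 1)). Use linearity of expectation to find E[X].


Write X = Σ X_I over i = 1, …, 259, with X_I the indicator of one ascent.
There are 259 indicators.
For each fixed i, the pair (π(i), π(i+1)) is a uniformly random ordered pair of distinct values from {1, …, 260}; by symmetry P[π(i) < π(i+1)] = 1/2.
By linearity: E[X] = 259 · (1/2) = (260 − 1) · (1/2) = 259/2 ≈ 129.5000.

E[X] = 259/2 = 129.5000.


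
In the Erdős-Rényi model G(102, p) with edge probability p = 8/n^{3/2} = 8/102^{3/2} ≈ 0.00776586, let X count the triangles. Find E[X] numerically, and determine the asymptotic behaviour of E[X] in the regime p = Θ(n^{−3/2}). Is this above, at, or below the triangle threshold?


Number of potential triangles: C(102, 3) = 171700.
Each occurs with probability p³ ≈ (0.00776586)³ ≈ 4.68348559e-07.
By linearity: E[X] = C(102, 3)·p³ ≈ 171700 · 4.68348559e-07 ≈ 0.080415.
Since α = 3/2 > 1, p = c/n^{3/2} = o(1/n) is below the triangle threshold p ~ 1/n. Asymptotically E[X] ~ (c³/6)·n^{3(1−α)} = (8³/6)·n^{-1.5} → 0, so by Markov's inequality G has no triangles w.h.p.

E[X] ≈ 0.080415; in regime p = Θ(1/n^{3/2}) E[X] tends to 0 (below the triangle threshold p ~ 1/n).


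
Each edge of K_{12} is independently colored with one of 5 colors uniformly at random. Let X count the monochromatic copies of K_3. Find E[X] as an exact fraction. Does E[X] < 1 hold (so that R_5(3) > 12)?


E[X] = C(12, 3) · 5^{1 − 3} = 220 · 5^{−2} = 220/25.
As a reduced fraction: E[X] = 44/5 ≈ 8.8000000.
Is E[X] < 1? NO.
Since E[X] ≥ 1, the first-moment bound is inconclusive at n = 12; it does NOT by itself certify R_5(3) > 12.

E[X] = 44/5 ≈ 8.8000000; E[X] ≥ 1; first-moment method inconclusive here.


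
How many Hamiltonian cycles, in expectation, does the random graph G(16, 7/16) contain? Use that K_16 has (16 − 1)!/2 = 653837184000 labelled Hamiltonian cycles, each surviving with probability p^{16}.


K_16 has (16 − 1)!/2 = 653837184000 labelled Hamiltonian cycles.
For each such Hamiltonian cycle H, let X_H = 1 if all 16 edges of H are present in G. Then P[X_H = 1] = p^{16} = (7/16)^{16} = 33232930569601/18446744073709551616.
Summing the indicators: E[X] = Σ_H E[X_H] = 653837184000 · p^{16} = 653837184000 · 33232930569601/18446744073709551616 = 21219654042671322112875/18014398509481984.
Numerically: E[X] ≈ 1.17793e+06.

E[X] = 653837184000 · (7/16)^{16} = 21219654042671322112875/18014398509481984 ≈ 1.17793e+06.


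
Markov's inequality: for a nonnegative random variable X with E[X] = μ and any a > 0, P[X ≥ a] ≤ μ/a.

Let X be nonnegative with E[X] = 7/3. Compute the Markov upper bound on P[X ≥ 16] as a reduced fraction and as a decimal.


μ = E[X] = 7/3, a = 16.
Markov: P[X ≥ 16] ≤ μ/a = (7/3)/16 = 7/48.
Numerically: ≈ 0.1458.
(Since a = 16 > μ = 2.3333, the bound 7/48 is < 1 and informative.)

P[X ≥ 16] ≤ 7/48 ≈ 0.1458.


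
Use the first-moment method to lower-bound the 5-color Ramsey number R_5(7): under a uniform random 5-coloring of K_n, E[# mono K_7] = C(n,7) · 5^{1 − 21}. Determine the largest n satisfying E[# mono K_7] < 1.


We need C(n, 7) · 5^{1 − 21} < 1, i.e. C(n, 7) < 5^{21 − 1} = 95367431640625.
Check values of n near the boundary:
  n = 334: C(334, 7) = 86359460961576; 86359460961576 < 95367431640625? YES
  n = 335: C(335, 7) = 88202498238195; 88202498238195 < 95367431640625? YES
  n = 336: C(336, 7) = 90079147136880; 90079147136880 < 95367431640625? YES
  n = 337: C(337, 7) = 91989916924632; 91989916924632 < 95367431640625? YES
  n = 338: C(338, 7) = 93935323022736; 93935323022736 < 95367431640625? YES
  n = 339: C(339, 7) = 95915887062372; 95915887062372 < 95367431640625? NO
  n = 340: C(340, 7) = 97932136940560; 97932136940560 < 95367431640625? NO
The largest n with C(n, 7) < 95367431640625 is n = 338 (where E[X] = 93935323022736/95367431640625 ≈ 0.9850). Hence R_5(7) > 338, i.e. R_5(7) ≥ 339.

Largest n = 338; hence R_5(7) > 338.


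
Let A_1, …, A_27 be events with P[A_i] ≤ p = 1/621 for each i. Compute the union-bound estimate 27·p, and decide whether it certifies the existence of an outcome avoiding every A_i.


Union bound: P[∪_{i=1}^{27} A_i] ≤ Σ_i P[A_i] ≤ 27·p = 27·(1/621) = 1/23.
Numerically: 1/23 ≈ 0.0434783.
Is 1/23 < 1? YES.
Since P[∪ A_i] ≤ 1/23 < 1, the complement has P[∩ A_i^c] ≥ 1 − 1/23 = 22/23 > 0, so some outcome avoids every A_i.

27·p = 1/23 ≈ 0.0434783; existence CERTIFIED by the union bound.


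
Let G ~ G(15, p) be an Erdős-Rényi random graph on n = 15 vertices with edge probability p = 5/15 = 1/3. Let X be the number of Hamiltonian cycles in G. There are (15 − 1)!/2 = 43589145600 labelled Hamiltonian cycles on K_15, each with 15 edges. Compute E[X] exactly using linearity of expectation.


K_15 has (15 − 1)!/2 = 43589145600 labelled Hamiltonian cycles.
For each such Hamiltonian cycle H, let X_H = 1 if all 15 edges of H are present in G. Then P[X_H = 1] = p^{15} = (1/3)^{15} = 1/14348907.
By linearity: E[X] = Σ_H E[X_H] = 43589145600 · p^{15} = 43589145600 · 1/14348907 = 179379200/59049.
Numerically: E[X] ≈ 3037.8.

E[X] = 43589145600 · (1/3)^{15} = 179379200/59049 ≈ 3037.8.
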